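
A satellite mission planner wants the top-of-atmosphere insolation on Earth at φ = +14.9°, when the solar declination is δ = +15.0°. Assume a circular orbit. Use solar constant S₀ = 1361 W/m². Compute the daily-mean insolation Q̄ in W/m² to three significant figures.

cos H₀ = −tan(+14.9°) tan(+15.000°) = -0.0713, H₀ = 1.6422 rad.
Bracket: H₀ sin φ sin δ + cos φ cos δ sin H₀ = 1.6422×0.25713×0.25882 + 0.96638×0.96593×0.99746 = 0.109289 + 0.931084 = 1.040373.
Q̄ = (S₀/π) × [bracket] = (1361/π) × 1.040373 = 450.7 W/m².

Q̄ ≈ 451 W/m²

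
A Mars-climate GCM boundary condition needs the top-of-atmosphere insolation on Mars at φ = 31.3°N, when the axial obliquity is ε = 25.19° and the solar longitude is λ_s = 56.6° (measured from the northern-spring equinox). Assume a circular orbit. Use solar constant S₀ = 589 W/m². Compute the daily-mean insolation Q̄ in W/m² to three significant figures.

Q̄ ≈ 208 W/m²

Solar declination: sin δ = sin ε · sin λ_s = sin 25.19° × sin 56.6° = 0.35533, so δ = +20.814°.
cos H₀ = −tan(+31.3°) tan(+20.814°) = -0.2311, H₀ = 1.8040 rad.
Bracket: H₀ sin φ sin δ + cos φ cos δ sin H₀ = 1.8040×0.51952×0.35533 + 0.85446×0.93474×0.97292 = 0.333020 + 0.777069 = 1.110089.
Q̄ = (S₀/π) × [bracket] = (589/π) × 1.110089 = 208.1 W/m².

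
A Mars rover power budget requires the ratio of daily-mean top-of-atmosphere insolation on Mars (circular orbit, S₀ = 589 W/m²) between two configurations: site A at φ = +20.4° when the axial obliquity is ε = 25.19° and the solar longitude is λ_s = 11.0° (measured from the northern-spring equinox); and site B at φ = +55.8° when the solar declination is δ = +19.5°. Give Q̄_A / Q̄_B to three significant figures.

— Configuration A (φ=+20.4°):
Solar declination: sin δ = sin ε · sin λ_s = sin 25.19° × sin 11.0° = 0.08121, so δ = +4.658°.
cos H₀ = −tan(+20.4°) tan(+4.658°) = -0.0303, H₀ = 1.6011 rad.
Bracket: H₀ sin φ sin δ + cos φ cos δ sin H₀ = 1.6011×0.34857×0.08121 + 0.93728×0.99670×0.99954 = 0.045323 + 0.933757 = 0.979080.
Q̄ = (S₀/π) × [bracket] = (589/π) × 0.979080 = 183.56 W/m².
— Configuration B (φ=+55.8°):
cos H₀ = −tan(+55.8°) tan(+19.500°) = -0.5211, H₀ = 2.1189 rad.
Bracket: H₀ sin φ sin δ + cos φ cos δ sin H₀ = 2.1189×0.82708×0.33381 + 0.56208×0.94264×0.85351 = 0.585002 + 0.452223 = 1.037225.
Q̄ = (S₀/π) × [bracket] = (589/π) × 1.037225 = 194.46 W/m².
Ratio Q̄_A / Q̄_B = 183.56 / 194.46 = 0.9439.

Q̄_A / Q̄_B ≈ 0.944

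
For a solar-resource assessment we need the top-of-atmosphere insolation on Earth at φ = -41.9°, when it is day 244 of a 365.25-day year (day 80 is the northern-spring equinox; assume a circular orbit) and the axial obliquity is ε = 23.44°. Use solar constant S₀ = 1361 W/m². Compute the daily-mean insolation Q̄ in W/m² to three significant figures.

Solar longitude: λ_s = 360° × (244 − 80)/365.25 = 161.643°.
sin δ = sin 23.44° × sin 161.643° = 0.12528, so δ = +7.197°.
cos H₀ = −tan(-41.9°) tan(+7.197°) = 0.1133, H₀ = 1.4573 rad.
Bracket: H₀ sin φ sin δ + cos φ cos δ sin H₀ = 1.4573×-0.66783×0.12528 + 0.74431×0.99212×0.99356 = -0.121926 + 0.733689 = 0.611763.
Q̄ = (S₀/π) × [bracket] = (1361/π) × 0.611763 = 265.0 W/m².

Q̄ ≈ 265 W/m²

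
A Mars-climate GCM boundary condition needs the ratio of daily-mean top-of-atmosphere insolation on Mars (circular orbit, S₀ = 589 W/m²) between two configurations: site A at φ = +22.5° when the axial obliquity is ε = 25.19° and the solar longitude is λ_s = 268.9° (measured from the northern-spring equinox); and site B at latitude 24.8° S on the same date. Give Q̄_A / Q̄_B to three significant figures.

Q̄_A / Q̄_B ≈ 0.532

— Configuration A (φ=+22.5°):
Solar declination: sin δ = sin ε · sin λ_s = sin 25.19° × sin 268.9° = -0.42554, so δ = -25.185°.
cos H₀ = −tan(+22.5°) tan(-25.185°) = 0.1948, H₀ = 1.3748 rad.
Bracket: H₀ sin φ sin δ + cos φ cos δ sin H₀ = 1.3748×0.38268×-0.42554 + 0.92388×0.90494×0.98085 = -0.223880 + 0.820045 = 0.596165.
Q̄ = (S₀/π) × [bracket] = (589/π) × 0.596165 = 111.77 W/m².
— Configuration B (φ=-24.8°):
cos H₀ = −tan(-24.8°) tan(-25.185°) = -0.2173, H₀ = 1.7898 rad.
Bracket: H₀ sin φ sin δ + cos φ cos δ sin H₀ = 1.7898×-0.41945×-0.42554 + 0.90778×0.90494×0.97611 = 0.319466 + 0.801861 = 1.121327.
Q̄ = (S₀/π) × [bracket] = (589/π) × 1.121327 = 210.23 W/m².
Ratio Q̄_A / Q̄_B = 111.77 / 210.23 = 0.5317.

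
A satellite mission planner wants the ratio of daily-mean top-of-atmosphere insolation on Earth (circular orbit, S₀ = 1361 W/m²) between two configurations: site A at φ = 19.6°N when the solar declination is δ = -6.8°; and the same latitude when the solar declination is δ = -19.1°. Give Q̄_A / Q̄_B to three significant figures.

Q̄_A / Q̄_B ≈ 1.21

— Configuration A (φ=+19.6°):
cos H₀ = −tan(+19.6°) tan(-6.800°) = 0.0425, H₀ = 1.5283 rad.
Bracket: H₀ sin φ sin δ + cos φ cos δ sin H₀ = 1.5283×0.33545×-0.11840 + 0.94206×0.99297×0.99910 = -0.060700 + 0.934595 = 0.873895.
Q̄ = (S₀/π) × [bracket] = (1361/π) × 0.873895 = 378.59 W/m².
— Configuration B (φ=+19.6°):
cos H₀ = −tan(+19.6°) tan(-19.100°) = 0.1233, H₀ = 1.4472 rad.
Bracket: H₀ sin φ sin δ + cos φ cos δ sin H₀ = 1.4472×0.33545×-0.32722 + 0.94206×0.94495×0.99237 = -0.158853 + 0.883407 = 0.724554.
Q̄ = (S₀/π) × [bracket] = (1361/π) × 0.724554 = 313.89 W/m².
Ratio Q̄_A / Q̄_B = 378.59 / 313.89 = 1.206.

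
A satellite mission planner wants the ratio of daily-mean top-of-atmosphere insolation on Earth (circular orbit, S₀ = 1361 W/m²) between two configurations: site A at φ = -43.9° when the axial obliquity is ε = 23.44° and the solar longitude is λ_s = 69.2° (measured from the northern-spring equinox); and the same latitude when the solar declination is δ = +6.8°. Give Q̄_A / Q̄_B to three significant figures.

Q̄_A / Q̄_B ≈ 0.531

— Configuration A (φ=-43.9°):
Solar declination: sin δ = sin ε · sin λ_s = sin 23.44° × sin 69.2° = 0.37186, so δ = +21.831°.
cos H₀ = −tan(-43.9°) tan(+21.831°) = 0.3855, H₀ = 1.1751 rad.
Bracket: H₀ sin φ sin δ + cos φ cos δ sin H₀ = 1.1751×-0.69340×0.37186 + 0.72055×0.92829×0.92271 = -0.302997 + 0.617182 = 0.314185.
Q̄ = (S₀/π) × [bracket] = (1361/π) × 0.314185 = 136.11 W/m².
— Configuration B (φ=-43.9°):
cos H₀ = −tan(-43.9°) tan(+6.800°) = 0.1147, H₀ = 1.4558 rad.
Bracket: H₀ sin φ sin δ + cos φ cos δ sin H₀ = 1.4558×-0.69340×0.11840 + 0.72055×0.99297×0.99339 = -0.119519 + 0.710755 = 0.591236.
Q̄ = (S₀/π) × [bracket] = (1361/π) × 0.591236 = 256.14 W/m².
Ratio Q̄_A / Q̄_B = 136.11 / 256.14 = 0.5314.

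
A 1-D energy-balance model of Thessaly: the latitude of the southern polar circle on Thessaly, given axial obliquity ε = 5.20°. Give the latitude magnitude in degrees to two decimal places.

The polar circle is the lowest latitude that experiences at least one full rotation of continuous darkness at the northern-summer solstice; it lies at |ϕ| = 90° − ε = 90° − 5.20° = 84.80°.

84.80°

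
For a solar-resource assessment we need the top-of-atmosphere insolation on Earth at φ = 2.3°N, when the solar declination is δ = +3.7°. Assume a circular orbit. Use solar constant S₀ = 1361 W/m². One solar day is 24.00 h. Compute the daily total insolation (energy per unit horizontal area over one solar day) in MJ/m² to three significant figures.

37.5 MJ/m²

cos H₀ = −tan(+2.3°) tan(+3.700°) = -0.0026, H₀ = 1.5734 rad.
Bracket: H₀ sin φ sin δ + cos φ cos δ sin H₀ = 1.5734×0.04013×0.06453 + 0.99919×0.99792×1.00000 = 0.004074 + 0.997112 = 1.001186.
Q̄ = (S₀/π) × [bracket] = (1361/π) × 1.001186 = 433.73 W/m².
Daily total = Q̄ × 24.00 h × 3600 s/h = 433.73 × 24.00 × 3600 / 10⁶ = 37.47 MJ/m².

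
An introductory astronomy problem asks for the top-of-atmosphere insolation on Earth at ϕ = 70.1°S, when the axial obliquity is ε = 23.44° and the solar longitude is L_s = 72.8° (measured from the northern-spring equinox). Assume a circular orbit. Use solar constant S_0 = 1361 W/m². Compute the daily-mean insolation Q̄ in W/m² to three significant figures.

Q̄ ≈ 0.00 W/m²

Solar declination: sin δ = sin ε · sin L_s = sin 23.44° × sin 72.8° = 0.38000, so δ = +22.334°.
cos h₀ = −tan(-70.1°) tan(+22.334°) = 1.1349 ≥ 1 ⇒ polar night, h₀ = 0 and Q̄ = 0.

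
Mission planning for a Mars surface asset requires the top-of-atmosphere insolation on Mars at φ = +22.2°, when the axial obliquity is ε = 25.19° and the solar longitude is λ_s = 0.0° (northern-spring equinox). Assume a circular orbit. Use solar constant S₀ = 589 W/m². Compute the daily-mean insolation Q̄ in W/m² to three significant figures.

Solar declination: sin δ = sin ε · sin λ_s = sin 25.19° × sin 0.0° = 0.00000, so δ = +0.000°.
cos H₀ = −tan(+22.2°) tan(+0.000°) = -0.0000, H₀ = 1.5708 rad.
Bracket: H₀ sin φ sin δ + cos φ cos δ sin H₀ = 1.5708×0.37784×0.00000 + 0.92587×1.00000×1.00000 = 0.000000 + 0.925870 = 0.925870.
Q̄ = (S₀/π) × [bracket] = (589/π) × 0.925870 = 173.6 W/m².

Q̄ ≈ 174 W/m²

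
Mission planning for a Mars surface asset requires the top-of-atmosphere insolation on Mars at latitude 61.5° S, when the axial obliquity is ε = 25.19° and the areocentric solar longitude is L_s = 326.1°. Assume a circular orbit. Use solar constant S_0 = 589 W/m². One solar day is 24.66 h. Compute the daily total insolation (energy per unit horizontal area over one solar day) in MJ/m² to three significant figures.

sin δ = sin 25.19° × sin 326.1° = -0.23739, so δ = -13.732°.
cos h₀ = −tan(-61.5°) tan(-13.732°) = -0.4501, h₀ = 2.0377 rad.
Bracket: h₀ sin ϕ sin δ + cos ϕ cos δ sin h₀ = 2.0377×-0.87882×-0.23739 + 0.47716×0.97141×0.89299 = 0.425111 + 0.413917 = 0.839028.
Q̄ = (S_0/π) × [bracket] = (589/π) × 0.839028 = 157.30 W/m².
Daily total = Q̄ × 24.66 h × 3600 s/h = 157.30 × 24.66 × 3600 / 10⁶ = 13.96 MJ/m².

14.0 MJ/m²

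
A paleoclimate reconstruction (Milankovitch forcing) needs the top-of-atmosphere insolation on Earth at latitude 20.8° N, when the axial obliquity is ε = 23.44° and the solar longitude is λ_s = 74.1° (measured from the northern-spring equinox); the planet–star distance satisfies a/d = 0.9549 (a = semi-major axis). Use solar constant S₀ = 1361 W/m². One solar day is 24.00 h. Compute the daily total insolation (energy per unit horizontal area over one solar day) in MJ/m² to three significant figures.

Solar declination: sin δ = sin ε · sin λ_s = sin 23.44° × sin 74.1° = 0.38257, so δ = +22.493°.
cos H₀ = −tan(+20.8°) tan(+22.493°) = -0.1573, H₀ = 1.7287 rad.
Bracket: H₀ sin φ sin δ + cos φ cos δ sin H₀ = 1.7287×0.35511×0.38257 + 0.93483×0.92393×0.98755 = 0.234852 + 0.852964 = 1.087816.
Inverse-square distance factor (a/d)² = 0.9549² = 0.911834.
Q̄ = (S₀/π) × 0.911834 × [bracket] = (1361/π) × 0.911834 × 1.087816 = 429.71 W/m².
Daily total = Q̄ × 24.00 h × 3600 s/h = 429.71 × 24.00 × 3600 / 10⁶ = 37.13 MJ/m².

37.1 MJ/m²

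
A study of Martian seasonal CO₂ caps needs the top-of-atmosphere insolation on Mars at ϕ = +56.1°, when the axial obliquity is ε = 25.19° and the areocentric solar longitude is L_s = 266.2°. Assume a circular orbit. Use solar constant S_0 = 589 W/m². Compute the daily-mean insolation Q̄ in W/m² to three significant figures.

Q̄ ≈ 15.0 W/m²

sin δ = sin 25.19° × sin 266.2° = -0.42469, so δ = -25.131°.
cos h₀ = −tan(+56.1°) tan(-25.131°) = 0.6981, h₀ = 0.7981 rad.
Bracket: h₀ sin ϕ sin δ + cos ϕ cos δ sin h₀ = 0.7981×0.83001×-0.42469 + 0.55775×0.90534×0.71602 = -0.281328 + 0.361557 = 0.080229.
Q̄ = (S_0/π) × [bracket] = (589/π) × 0.080229 = 15.04 W/m².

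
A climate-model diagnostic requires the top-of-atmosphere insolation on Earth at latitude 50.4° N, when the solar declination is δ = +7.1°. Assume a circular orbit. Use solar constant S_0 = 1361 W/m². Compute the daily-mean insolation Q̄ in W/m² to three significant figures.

cos h₀ = −tan(+50.4°) tan(+7.100°) = -0.1506, h₀ = 1.7219 rad.
Bracket: h₀ sin ϕ sin δ + cos ϕ cos δ sin h₀ = 1.7219×0.77051×0.12360 + 0.63742×0.99233×0.98860 = 0.163985 + 0.625320 = 0.789305.
Q̄ = (S_0/π) × [bracket] = (1361/π) × 0.789305 = 341.9 W/m².

Q̄ ≈ 342 W/m²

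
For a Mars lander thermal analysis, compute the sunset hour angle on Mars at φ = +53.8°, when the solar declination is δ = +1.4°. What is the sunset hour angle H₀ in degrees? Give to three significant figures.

cos H₀ = −tan φ · tan δ = −tan(+53.8°) × tan(+1.400°) = -0.0334, so H₀ = 1.6042 rad = 91.91°.

H₀ = 91.9°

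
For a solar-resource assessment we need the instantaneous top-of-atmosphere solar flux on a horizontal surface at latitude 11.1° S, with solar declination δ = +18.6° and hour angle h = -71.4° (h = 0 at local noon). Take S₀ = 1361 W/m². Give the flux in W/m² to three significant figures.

cos θ_z = sin φ sin δ + cos φ cos δ cos h = -0.061407 + 0.296644 = 0.235237.
Flux = S₀ · cos θ_z = 1361 × 0.235237 = 320.2 W/m².

320 W/m²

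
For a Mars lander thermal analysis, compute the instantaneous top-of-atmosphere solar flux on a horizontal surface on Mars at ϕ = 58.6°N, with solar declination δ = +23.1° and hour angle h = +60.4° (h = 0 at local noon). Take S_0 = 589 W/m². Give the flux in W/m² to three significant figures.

cos θ_z = sin ϕ sin δ + cos ϕ cos δ cos h = 0.334880 + 0.236715 = 0.571595.
Flux = S_0 · cos θ_z = 589 × 0.571595 = 336.7 W/m².

337 W/m²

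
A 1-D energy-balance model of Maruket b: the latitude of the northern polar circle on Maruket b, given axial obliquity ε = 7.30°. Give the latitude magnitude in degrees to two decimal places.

The polar circle is the lowest latitude that experiences at least one full rotation of continuous daylight at the northern-summer solstice; it lies at |φ| = 90° − ε = 90° − 7.30° = 82.70°.

82.70°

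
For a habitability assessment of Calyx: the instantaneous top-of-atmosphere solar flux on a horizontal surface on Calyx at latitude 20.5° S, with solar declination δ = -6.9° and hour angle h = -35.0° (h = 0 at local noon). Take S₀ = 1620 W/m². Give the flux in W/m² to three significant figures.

cos θ_z = sin φ sin δ + cos φ cos δ cos h = 0.042073 + 0.761720 = 0.803793.
Flux = S₀ · cos θ_z = 1620 × 0.803793 = 1302 W/m².

1.30e+03 W/m²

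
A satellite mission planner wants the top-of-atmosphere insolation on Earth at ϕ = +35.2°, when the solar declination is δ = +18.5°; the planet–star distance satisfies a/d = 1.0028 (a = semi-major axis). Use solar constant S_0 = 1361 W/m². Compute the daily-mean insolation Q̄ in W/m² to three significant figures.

Q̄ ≈ 472 W/m²

cos h₀ = −tan(+35.2°) tan(+18.500°) = -0.2360, h₀ = 1.8091 rad.
Bracket: h₀ sin ϕ sin δ + cos ϕ cos δ sin h₀ = 1.8091×0.57643×0.31730 + 0.81714×0.94832×0.97175 = 0.330887 + 0.753019 = 1.083906.
Inverse-square distance factor (a/d)² = 1.0028² = 1.005608.
Q̄ = (S_0/π) × 1.005608 × [bracket] = (1361/π) × 1.005608 × 1.083906 = 472.2 W/m².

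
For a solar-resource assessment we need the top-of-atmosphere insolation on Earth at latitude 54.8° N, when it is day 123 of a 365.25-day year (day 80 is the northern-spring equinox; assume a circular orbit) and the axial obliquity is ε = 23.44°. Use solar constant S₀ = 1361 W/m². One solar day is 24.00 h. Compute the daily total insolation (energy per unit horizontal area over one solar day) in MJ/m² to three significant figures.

Solar longitude: λ_s = 360° × (123 − 80)/365.25 = 42.382°.
sin δ = sin 23.44° × sin 42.382° = 0.26814, so δ = +15.553°.
cos H₀ = −tan(+54.8°) tan(+15.553°) = -0.3946, H₀ = 1.9764 rad.
Bracket: H₀ sin φ sin δ + cos φ cos δ sin H₀ = 1.9764×0.81714×0.26814 + 0.57643×0.96338×0.91887 = 0.433045 + 0.510268 = 0.943313.
Q̄ = (S₀/π) × [bracket] = (1361/π) × 0.943313 = 408.66 W/m².
Daily total = Q̄ × 24.00 h × 3600 s/h = 408.66 × 24.00 × 3600 / 10⁶ = 35.31 MJ/m².

35.3 MJ/m²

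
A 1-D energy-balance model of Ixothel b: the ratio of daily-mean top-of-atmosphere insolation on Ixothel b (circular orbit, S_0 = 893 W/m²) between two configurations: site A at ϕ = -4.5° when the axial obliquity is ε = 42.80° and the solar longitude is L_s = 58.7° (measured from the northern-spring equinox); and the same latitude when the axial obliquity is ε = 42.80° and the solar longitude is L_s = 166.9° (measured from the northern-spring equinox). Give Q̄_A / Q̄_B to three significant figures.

Q̄_A / Q̄_B ≈ 0.767

— Configuration A (ϕ=-4.5°):
Solar declination: sin δ = sin ε · sin L_s = sin 42.80° × sin 58.7° = 0.58055, so δ = +35.490°.
cos h₀ = −tan(-4.5°) tan(+35.490°) = 0.0561, h₀ = 1.5147 rad.
Bracket: h₀ sin ϕ sin δ + cos ϕ cos δ sin h₀ = 1.5147×-0.07846×0.58055 + 0.99692×0.81422×0.99842 = -0.068995 + 0.810430 = 0.741435.
Q̄ = (S_0/π) × [bracket] = (893/π) × 0.741435 = 210.75 W/m².
— Configuration B (ϕ=-4.5°):
Solar declination: sin δ = sin ε · sin L_s = sin 42.80° × sin 166.9° = 0.15400, so δ = +8.859°.
cos h₀ = −tan(-4.5°) tan(+8.859°) = 0.0123, h₀ = 1.5585 rad.
Bracket: h₀ sin ϕ sin δ + cos ϕ cos δ sin h₀ = 1.5585×-0.07846×0.15400 + 0.99692×0.98807×0.99992 = -0.018831 + 0.984948 = 0.966117.
Q̄ = (S_0/π) × [bracket] = (893/π) × 0.966117 = 274.62 W/m².
Ratio Q̄_A / Q̄_B = 210.75 / 274.62 = 0.7674.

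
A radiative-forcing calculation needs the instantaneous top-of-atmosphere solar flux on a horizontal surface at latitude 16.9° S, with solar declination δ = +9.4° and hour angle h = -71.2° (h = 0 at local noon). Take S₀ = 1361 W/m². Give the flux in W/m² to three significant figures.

cos θ_z = sin φ sin δ + cos φ cos δ cos h = -0.047479 + 0.304208 = 0.256729.
Flux = S₀ · cos θ_z = 1361 × 0.256729 = 349.4 W/m².

349 W/m²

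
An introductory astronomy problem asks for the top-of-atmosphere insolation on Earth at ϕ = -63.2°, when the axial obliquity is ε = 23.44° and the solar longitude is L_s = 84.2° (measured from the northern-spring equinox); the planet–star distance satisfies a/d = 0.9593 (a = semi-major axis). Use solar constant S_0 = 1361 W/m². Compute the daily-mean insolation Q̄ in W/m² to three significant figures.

Q̄ ≈ 8.83 W/m²

Solar declination: sin δ = sin ε · sin L_s = sin 23.44° × sin 84.2° = 0.39575, so δ = +23.313°.
cos h₀ = −tan(-63.2°) tan(+23.313°) = 0.8531, h₀ = 0.5489 rad.
Bracket: h₀ sin ϕ sin δ + cos ϕ cos δ sin h₀ = 0.5489×-0.89259×0.39575 + 0.45088×0.91836×0.52174 = -0.193895 + 0.216037 = 0.022142.
Inverse-square distance factor (a/d)² = 0.9593² = 0.920256.
Q̄ = (S_0/π) × 0.920256 × [bracket] = (1361/π) × 0.920256 × 0.022142 = 8.827 W/m².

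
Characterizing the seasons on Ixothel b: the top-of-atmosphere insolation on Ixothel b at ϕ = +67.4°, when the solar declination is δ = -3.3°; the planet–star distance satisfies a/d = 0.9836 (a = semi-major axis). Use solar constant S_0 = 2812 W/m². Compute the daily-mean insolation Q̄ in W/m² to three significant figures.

cos h₀ = −tan(+67.4°) tan(-3.300°) = 0.1385, h₀ = 1.4318 rad.
Bracket: h₀ sin ϕ sin δ + cos ϕ cos δ sin h₀ = 1.4318×0.92321×-0.05756 + 0.38430×0.99834×0.99036 = -0.076086 + 0.379964 = 0.303878.
Inverse-square distance factor (a/d)² = 0.9836² = 0.967469.
Q̄ = (S_0/π) × 0.967469 × [bracket] = (2812/π) × 0.967469 × 0.303878 = 263.1 W/m².

Q̄ ≈ 263 W/m²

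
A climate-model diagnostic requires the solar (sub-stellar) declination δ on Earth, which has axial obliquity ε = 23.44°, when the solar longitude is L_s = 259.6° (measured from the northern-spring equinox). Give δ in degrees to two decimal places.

δ = -23.03°

sin δ = sin ε · sin L_s = sin 23.44° × sin 259.6° = -0.391253.
δ = arcsin(-0.391253) = -23.03°.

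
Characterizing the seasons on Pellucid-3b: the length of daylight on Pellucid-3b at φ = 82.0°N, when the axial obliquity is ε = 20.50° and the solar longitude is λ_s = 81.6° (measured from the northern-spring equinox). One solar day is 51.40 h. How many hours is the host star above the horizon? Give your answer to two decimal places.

Solar declination: sin δ = sin ε · sin λ_s = sin 20.50° × sin 81.6° = 0.34645, so δ = +20.270°.
Sunrise equation: cos H₀ = −tan φ · tan δ = -2.6279 ≤ −1, so the host star never sets (polar day) and H₀ = π.
Daylight = 2H₀/(2π) × 51.40 h = (3.1416/π) × 51.40 = 51.40 h.

51.40 h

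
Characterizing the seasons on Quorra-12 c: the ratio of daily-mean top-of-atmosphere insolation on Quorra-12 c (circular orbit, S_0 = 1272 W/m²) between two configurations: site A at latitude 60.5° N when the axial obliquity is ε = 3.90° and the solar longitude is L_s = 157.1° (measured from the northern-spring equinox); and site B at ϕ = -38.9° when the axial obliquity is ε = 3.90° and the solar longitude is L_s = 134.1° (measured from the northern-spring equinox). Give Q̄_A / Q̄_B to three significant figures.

— Configuration A (ϕ=+60.5°):
Solar declination: sin δ = sin ε · sin L_s = sin 3.90° × sin 157.1° = 0.02647, so δ = +1.517°.
cos h₀ = −tan(+60.5°) tan(+1.517°) = -0.0468, h₀ = 1.6176 rad.
Bracket: h₀ sin ϕ sin δ + cos ϕ cos δ sin h₀ = 1.6176×0.87036×0.02647 + 0.49242×0.99965×0.99890 = 0.037267 + 0.491706 = 0.528973.
Q̄ = (S_0/π) × [bracket] = (1272/π) × 0.528973 = 214.18 W/m².
— Configuration B (ϕ=-38.9°):
Solar declination: sin δ = sin ε · sin L_s = sin 3.90° × sin 134.1° = 0.04884, so δ = +2.800°.
cos h₀ = −tan(-38.9°) tan(+2.800°) = 0.0395, h₀ = 1.5313 rad.
Bracket: h₀ sin ϕ sin δ + cos ϕ cos δ sin h₀ = 1.5313×-0.62796×0.04884 + 0.77824×0.99881×0.99922 = -0.046964 + 0.776708 = 0.729744.
Q̄ = (S_0/π) × [bracket] = (1272/π) × 0.729744 = 295.47 W/m².
Ratio Q̄_A / Q̄_B = 214.18 / 295.47 = 0.7249.

Q̄_A / Q̄_B ≈ 0.725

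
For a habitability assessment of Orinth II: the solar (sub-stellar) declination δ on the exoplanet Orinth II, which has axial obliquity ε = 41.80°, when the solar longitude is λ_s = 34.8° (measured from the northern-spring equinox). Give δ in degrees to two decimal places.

sin δ = sin ε · sin λ_s = sin 41.80° × sin 34.8° = 0.380399.
δ = arcsin(0.380399) = +22.36°.

δ = +22.36°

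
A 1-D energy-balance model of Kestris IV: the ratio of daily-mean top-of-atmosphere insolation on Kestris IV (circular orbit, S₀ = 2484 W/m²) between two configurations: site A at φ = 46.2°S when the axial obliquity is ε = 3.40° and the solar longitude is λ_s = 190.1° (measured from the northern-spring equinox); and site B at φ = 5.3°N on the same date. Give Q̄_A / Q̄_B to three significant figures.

Q̄_A / Q̄_B ≈ 0.708

— Configuration A (φ=-46.2°):
Solar declination: sin δ = sin ε · sin λ_s = sin 3.40° × sin 190.1° = -0.01040, so δ = -0.596°.
cos H₀ = −tan(-46.2°) tan(-0.596°) = -0.0108, H₀ = 1.5816 rad.
Bracket: H₀ sin φ sin δ + cos φ cos δ sin H₀ = 1.5816×-0.72176×-0.01040 + 0.69214×0.99995×0.99994 = 0.011872 + 0.692064 = 0.703936.
Q̄ = (S₀/π) × [bracket] = (2484/π) × 0.703936 = 556.59 W/m².
— Configuration B (φ=+5.3°):
cos H₀ = −tan(+5.3°) tan(-0.596°) = 0.0010, H₀ = 1.5698 rad.
Bracket: H₀ sin φ sin δ + cos φ cos δ sin H₀ = 1.5698×0.09237×-0.01040 + 0.99572×0.99995×1.00000 = -0.001508 + 0.995670 = 0.994162.
Q̄ = (S₀/π) × [bracket] = (2484/π) × 0.994162 = 786.07 W/m².
Ratio Q̄_A / Q̄_B = 556.59 / 786.07 = 0.7081.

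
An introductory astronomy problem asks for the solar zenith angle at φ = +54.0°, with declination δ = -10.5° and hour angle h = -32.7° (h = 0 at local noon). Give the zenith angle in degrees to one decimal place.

cos θ_z = sin φ sin δ + cos φ cos δ cos h = -0.147432 + 0.486345 = 0.338913.
θ_z = arccos(0.338913) = 70.2°.

θ_z = 70.2°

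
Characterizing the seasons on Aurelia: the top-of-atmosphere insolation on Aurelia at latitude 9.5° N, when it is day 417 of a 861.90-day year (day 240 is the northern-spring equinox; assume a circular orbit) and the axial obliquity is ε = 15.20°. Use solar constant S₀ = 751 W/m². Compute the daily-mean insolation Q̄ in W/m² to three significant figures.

Solar longitude: λ_s = 360° × (417 − 240)/861.90 = 73.930°.
sin δ = sin 15.20° × sin 73.930° = 0.25194, so δ = +14.593°.
cos H₀ = −tan(+9.5°) tan(+14.593°) = -0.0436, H₀ = 1.6144 rad.
Bracket: H₀ sin φ sin δ + cos φ cos δ sin H₀ = 1.6144×0.16505×0.25194 + 0.98629×0.96774×0.99905 = 0.067131 + 0.953566 = 1.020697.
Q̄ = (S₀/π) × [bracket] = (751/π) × 1.020697 = 244.0 W/m².

Q̄ ≈ 244 W/m²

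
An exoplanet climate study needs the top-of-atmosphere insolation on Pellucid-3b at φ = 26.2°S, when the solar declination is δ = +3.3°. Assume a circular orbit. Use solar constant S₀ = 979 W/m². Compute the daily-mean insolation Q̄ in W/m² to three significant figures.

cos H₀ = −tan(-26.2°) tan(+3.300°) = 0.0284, H₀ = 1.5424 rad.
Bracket: H₀ sin φ sin δ + cos φ cos δ sin H₀ = 1.5424×-0.44151×0.05756 + 0.89726×0.99834×0.99960 = -0.039197 + 0.895412 = 0.856215.
Q̄ = (S₀/π) × [bracket] = (979/π) × 0.856215 = 266.8 W/m².

Q̄ ≈ 267 W/m²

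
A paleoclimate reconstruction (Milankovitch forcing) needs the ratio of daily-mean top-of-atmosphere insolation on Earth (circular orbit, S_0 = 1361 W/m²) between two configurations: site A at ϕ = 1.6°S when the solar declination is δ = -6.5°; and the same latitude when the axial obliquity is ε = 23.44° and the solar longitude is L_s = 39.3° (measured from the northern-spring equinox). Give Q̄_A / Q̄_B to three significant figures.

Q̄_A / Q̄_B ≈ 1.04

— Configuration A (ϕ=-1.6°):
cos h₀ = −tan(-1.6°) tan(-6.500°) = -0.0032, h₀ = 1.5740 rad.
Bracket: h₀ sin ϕ sin δ + cos ϕ cos δ sin h₀ = 1.5740×-0.02792×-0.11320 + 0.99961×0.99357×0.99999 = 0.004975 + 0.993173 = 0.998148.
Q̄ = (S_0/π) × [bracket] = (1361/π) × 0.998148 = 432.42 W/m².
— Configuration B (ϕ=-1.6°):
Solar declination: sin δ = sin ε · sin L_s = sin 23.44° × sin 39.3° = 0.25195, so δ = +14.593°.
cos h₀ = −tan(-1.6°) tan(+14.593°) = 0.0073, h₀ = 1.5635 rad.
Bracket: h₀ sin ϕ sin δ + cos ϕ cos δ sin h₀ = 1.5635×-0.02792×0.25195 + 0.99961×0.96774×0.99997 = -0.010998 + 0.967334 = 0.956336.
Q̄ = (S_0/π) × [bracket] = (1361/π) × 0.956336 = 414.30 W/m².
Ratio Q̄_A / Q̄_B = 432.42 / 414.30 = 1.044.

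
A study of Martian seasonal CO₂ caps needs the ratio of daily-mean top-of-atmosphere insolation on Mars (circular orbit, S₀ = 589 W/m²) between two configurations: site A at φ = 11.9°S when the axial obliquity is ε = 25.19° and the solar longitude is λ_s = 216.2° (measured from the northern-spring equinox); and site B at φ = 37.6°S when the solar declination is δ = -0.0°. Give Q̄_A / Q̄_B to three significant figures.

Q̄_A / Q̄_B ≈ 1.30

— Configuration A (φ=-11.9°):
Solar declination: sin δ = sin ε · sin λ_s = sin 25.19° × sin 216.2° = -0.25137, so δ = -14.559°.
cos H₀ = −tan(-11.9°) tan(-14.559°) = -0.0547, H₀ = 1.6256 rad.
Bracket: H₀ sin φ sin δ + cos φ cos δ sin H₀ = 1.6256×-0.20620×-0.25137 + 0.97851×0.96789×0.99850 = 0.084259 + 0.945669 = 1.029928.
Q̄ = (S₀/π) × [bracket] = (589/π) × 1.029928 = 193.10 W/m².
— Configuration B (φ=-37.6°):
cos H₀ = −tan(-37.6°) tan(-0.000°) = -0.0000, H₀ = 1.5708 rad.
Bracket: H₀ sin φ sin δ + cos φ cos δ sin H₀ = 1.5708×-0.61015×-0.00000 + 0.79229×1.00000×1.00000 = 0.000000 + 0.792290 = 0.792290.
Q̄ = (S₀/π) × [bracket] = (589/π) × 0.792290 = 148.54 W/m².
Ratio Q̄_A / Q̄_B = 193.10 / 148.54 = 1.300.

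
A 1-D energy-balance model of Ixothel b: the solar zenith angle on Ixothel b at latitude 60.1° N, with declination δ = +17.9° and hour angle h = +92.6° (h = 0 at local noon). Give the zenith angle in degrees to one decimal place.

θ_z = 75.8°

cos θ_z = sin ϕ sin δ + cos ϕ cos δ cos h = 0.266446 + -0.021518 = 0.244928.
θ_z = arccos(0.244928) = 75.8°.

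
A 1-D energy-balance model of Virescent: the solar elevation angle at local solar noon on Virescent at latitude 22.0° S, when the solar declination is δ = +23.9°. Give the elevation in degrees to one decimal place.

44.1°

At local noon the hour angle is zero, so the zenith angle equals |φ − δ| = |-22.0° − (+23.900°)| = 45.900°.
Elevation = 90° − 45.900° = 44.1°.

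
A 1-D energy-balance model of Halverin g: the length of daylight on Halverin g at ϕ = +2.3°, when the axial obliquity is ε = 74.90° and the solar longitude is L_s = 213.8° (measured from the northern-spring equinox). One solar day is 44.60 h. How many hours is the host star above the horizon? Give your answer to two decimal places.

21.94 h

Solar declination: sin δ = sin ε · sin L_s = sin 74.90° × sin 213.8° = -0.53709, so δ = -32.486°.
cos h₀ = −tan ϕ · tan δ = −tan(+2.3°) × tan(-32.486°) = 0.0256, so h₀ = 1.5452 rad = 88.53°.
Daylight = 2h₀/(2π) × 44.60 h = (1.5452/π) × 44.60 = 21.94 h.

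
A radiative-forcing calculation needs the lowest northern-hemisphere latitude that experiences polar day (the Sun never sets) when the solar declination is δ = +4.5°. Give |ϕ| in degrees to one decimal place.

Polar day requires cos h₀ = −tan ϕ tan δ ≤ −1, i.e. tan ϕ tan δ ≥ 1.
The boundary is |tan ϕ| · |tan δ| = 1, so |ϕ| = 90° − |δ| = 90° − 4.5° = 85.5° in the northern hemisphere.

|ϕ| = 85.5°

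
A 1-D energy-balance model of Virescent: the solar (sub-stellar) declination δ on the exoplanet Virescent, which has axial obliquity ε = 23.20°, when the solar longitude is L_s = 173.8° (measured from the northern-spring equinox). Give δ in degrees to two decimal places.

δ = +2.44°

sin δ = sin ε · sin L_s = sin 23.20° × sin 173.8° = 0.042545.
δ = arcsin(0.042545) = +2.44°.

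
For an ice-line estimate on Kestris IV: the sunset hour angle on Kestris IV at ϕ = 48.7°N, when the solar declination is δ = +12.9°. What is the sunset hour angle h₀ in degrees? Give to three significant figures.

cos h₀ = −tan ϕ · tan δ = −tan(+48.7°) × tan(+12.900°) = -0.2607, so h₀ = 1.8345 rad = 105.11°.

h₀ = 105°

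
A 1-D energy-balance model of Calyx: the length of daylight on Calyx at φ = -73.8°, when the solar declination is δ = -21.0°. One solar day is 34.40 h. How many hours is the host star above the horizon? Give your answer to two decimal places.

34.40 h

Sunrise equation: cos H₀ = −tan φ · tan δ = -1.3213 ≤ −1, so the host star never sets (polar day) and H₀ = π.
Daylight = 2H₀/(2π) × 34.40 h = (3.1416/π) × 34.40 = 34.40 h.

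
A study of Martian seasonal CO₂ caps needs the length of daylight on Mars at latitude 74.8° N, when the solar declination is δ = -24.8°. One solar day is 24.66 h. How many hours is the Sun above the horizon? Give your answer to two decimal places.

cos H₀ = −tan φ · tan δ = 1.7007 ≥ 1, so the Sun never rises (polar night) and H₀ = 0.
Daylight = 2H₀/(2π) × 24.66 h = (0.0000/π) × 24.66 = 0.00 h.

0.00 h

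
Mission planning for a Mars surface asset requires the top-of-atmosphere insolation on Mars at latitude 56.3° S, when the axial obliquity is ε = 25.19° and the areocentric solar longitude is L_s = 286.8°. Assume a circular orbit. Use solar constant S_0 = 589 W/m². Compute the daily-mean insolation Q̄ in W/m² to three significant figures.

Q̄ ≈ 217 W/m²

sin δ = sin 25.19° × sin 286.8° = -0.40746, so δ = -24.045°.
cos h₀ = −tan(-56.3°) tan(-24.045°) = -0.6690, h₀ = 2.3037 rad.
Bracket: h₀ sin ϕ sin δ + cos ϕ cos δ sin h₀ = 2.3037×-0.83195×-0.40746 + 0.55484×0.91323×0.74326 = 0.780923 + 0.376607 = 1.157530.
Q̄ = (S_0/π) × [bracket] = (589/π) × 1.157530 = 217.0 W/m².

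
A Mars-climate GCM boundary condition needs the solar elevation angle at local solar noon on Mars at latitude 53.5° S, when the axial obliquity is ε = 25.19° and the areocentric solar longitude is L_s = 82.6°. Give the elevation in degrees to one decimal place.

sin δ = sin 25.19° × sin 82.6° = 0.42208, so δ = +24.966°.
At local noon the hour angle is zero, so the zenith angle equals |ϕ − δ| = |-53.5° − (+24.966°)| = 78.466°.
Elevation = 90° − 78.466° = 11.5°.

11.5°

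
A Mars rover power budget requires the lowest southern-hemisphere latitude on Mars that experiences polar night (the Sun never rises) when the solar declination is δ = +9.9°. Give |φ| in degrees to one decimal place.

Polar night requires cos H₀ = −tan φ tan δ ≥ 1, i.e. tan φ tan δ ≤ −1.
The boundary is |tan φ| · |tan δ| = 1, so |φ| = 90° − |δ| = 90° − 9.9° = 80.1° in the southern hemisphere.

|φ| = 80.1°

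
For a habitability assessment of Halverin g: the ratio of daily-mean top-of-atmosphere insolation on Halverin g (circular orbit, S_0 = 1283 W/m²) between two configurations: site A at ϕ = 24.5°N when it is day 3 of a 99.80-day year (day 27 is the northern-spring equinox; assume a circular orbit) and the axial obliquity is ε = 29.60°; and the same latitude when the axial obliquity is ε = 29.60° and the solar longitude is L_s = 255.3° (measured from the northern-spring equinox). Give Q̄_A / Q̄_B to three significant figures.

Q̄_A / Q̄_B ≈ 0.969

— Configuration A (ϕ=+24.5°):
Solar longitude: L_s = 360° × (3 − 27)/99.80 = -86.573°, i.e. -86.573° + 360° = 273.427°.
sin δ = sin 29.60° × sin 273.427° = -0.49306, so δ = -29.542°.
cos h₀ = −tan(+24.5°) tan(-29.542°) = 0.2583, h₀ = 1.3096 rad.
Bracket: h₀ sin ϕ sin δ + cos ϕ cos δ sin h₀ = 1.3096×0.41469×-0.49306 + 0.90996×0.87000×0.96607 = -0.267770 + 0.764804 = 0.497034.
Q̄ = (S_0/π) × [bracket] = (1283/π) × 0.497034 = 202.98 W/m².
— Configuration B (ϕ=+24.5°):
Solar declination: sin δ = sin ε · sin L_s = sin 29.60° × sin 255.3° = -0.47777, so δ = -28.540°.
cos h₀ = −tan(+24.5°) tan(-28.540°) = 0.2479, h₀ = 1.3203 rad.
Bracket: h₀ sin ϕ sin δ + cos ϕ cos δ sin h₀ = 1.3203×0.41469×-0.47777 + 0.90996×0.87848×0.96880 = -0.261586 + 0.774441 = 0.512855.
Q̄ = (S_0/π) × [bracket] = (1283/π) × 0.512855 = 209.45 W/m².
Ratio Q̄_A / Q̄_B = 202.98 / 209.45 = 0.9691.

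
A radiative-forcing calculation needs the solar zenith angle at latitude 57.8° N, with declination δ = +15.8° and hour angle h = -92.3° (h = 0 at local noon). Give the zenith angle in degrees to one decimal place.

cos θ_z = sin φ sin δ + cos φ cos δ cos h = 0.230402 + -0.020577 = 0.209825.
θ_z = arccos(0.209825) = 77.9°.

θ_z = 77.9°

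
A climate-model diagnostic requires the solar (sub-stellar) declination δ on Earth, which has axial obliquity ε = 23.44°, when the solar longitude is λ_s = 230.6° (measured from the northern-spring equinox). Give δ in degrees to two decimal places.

δ = -17.90°

sin δ = sin ε · sin λ_s = sin 23.44° × sin 230.6° = -0.307385.
δ = arcsin(-0.307385) = -17.90°.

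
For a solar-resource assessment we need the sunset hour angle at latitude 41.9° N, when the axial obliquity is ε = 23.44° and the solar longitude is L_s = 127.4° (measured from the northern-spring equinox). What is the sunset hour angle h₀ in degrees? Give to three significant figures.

Solar declination: sin δ = sin ε · sin L_s = sin 23.44° × sin 127.4° = 0.31601, so δ = +18.422°.
cos h₀ = −tan ϕ · tan δ = −tan(+41.9°) × tan(+18.422°) = -0.2989, so h₀ = 1.8743 rad = 107.39°.

h₀ = 107°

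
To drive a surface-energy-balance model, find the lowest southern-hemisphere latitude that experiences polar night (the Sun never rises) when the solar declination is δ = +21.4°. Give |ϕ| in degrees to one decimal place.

|ϕ| = 68.6°

Polar night requires cos h₀ = −tan ϕ tan δ ≥ 1, i.e. tan ϕ tan δ ≤ −1.
The boundary is |tan ϕ| · |tan δ| = 1, so |ϕ| = 90° − |δ| = 90° − 21.4° = 68.6° in the southern hemisphere.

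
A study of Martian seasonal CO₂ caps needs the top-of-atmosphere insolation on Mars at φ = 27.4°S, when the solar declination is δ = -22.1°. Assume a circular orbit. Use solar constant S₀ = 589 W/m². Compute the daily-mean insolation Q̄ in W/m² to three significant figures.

Q̄ ≈ 209 W/m²

cos H₀ = −tan(-27.4°) tan(-22.100°) = -0.2105, H₀ = 1.7829 rad.
Bracket: H₀ sin φ sin δ + cos φ cos δ sin H₀ = 1.7829×-0.46020×-0.37622 + 0.88782×0.92653×0.97760 = 0.308685 + 0.804166 = 1.112851.
Q̄ = (S₀/π) × [bracket] = (589/π) × 1.112851 = 208.6 W/m².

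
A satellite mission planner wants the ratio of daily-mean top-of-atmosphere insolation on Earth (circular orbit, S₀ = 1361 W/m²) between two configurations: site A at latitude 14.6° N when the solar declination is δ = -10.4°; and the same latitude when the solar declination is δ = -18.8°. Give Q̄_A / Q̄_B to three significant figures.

— Configuration A (φ=+14.6°):
cos H₀ = −tan(+14.6°) tan(-10.400°) = 0.0478, H₀ = 1.5230 rad.
Bracket: H₀ sin φ sin δ + cos φ cos δ sin H₀ = 1.5230×0.25207×-0.18052 + 0.96771×0.98357×0.99886 = -0.069302 + 0.950725 = 0.881423.
Q̄ = (S₀/π) × [bracket] = (1361/π) × 0.881423 = 381.85 W/m².
— Configuration B (φ=+14.6°):
cos H₀ = −tan(+14.6°) tan(-18.800°) = 0.0887, H₀ = 1.4820 rad.
Bracket: H₀ sin φ sin δ + cos φ cos δ sin H₀ = 1.4820×0.25207×-0.32227 + 0.96771×0.94665×0.99606 = -0.120390 + 0.912473 = 0.792083.
Q̄ = (S₀/π) × [bracket] = (1361/π) × 0.792083 = 343.15 W/m².
Ratio Q̄_A / Q̄_B = 381.85 / 343.15 = 1.113.

Q̄_A / Q̄_B ≈ 1.11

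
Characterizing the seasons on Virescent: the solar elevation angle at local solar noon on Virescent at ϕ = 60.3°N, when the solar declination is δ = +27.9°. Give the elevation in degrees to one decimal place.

57.6°

At local noon the hour angle is zero, so the zenith angle equals |ϕ − δ| = |+60.3° − (+27.900°)| = 32.400°.
Elevation = 90° − 32.400° = 57.6°.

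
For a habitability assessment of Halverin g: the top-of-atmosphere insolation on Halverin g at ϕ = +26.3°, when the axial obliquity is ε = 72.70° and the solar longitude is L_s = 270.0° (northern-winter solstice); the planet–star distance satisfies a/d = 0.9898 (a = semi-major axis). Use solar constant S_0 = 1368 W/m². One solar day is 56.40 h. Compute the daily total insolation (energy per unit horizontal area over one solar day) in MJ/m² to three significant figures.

Solar declination: sin δ = sin ε · sin L_s = sin 72.70° × sin 270.0° = -0.95476, so δ = -72.700°.
cos h₀ = −tan(+26.3°) tan(-72.700°) = 1.5868 ≥ 1 ⇒ polar night, h₀ = 0 and Q̄ = 0.
Inverse-square distance factor (a/d)² = 0.9898² = 0.979704.
Daily total = Q̄ × 56.40 h × 3600 s/h = 0.00 MJ/m².

0.00 MJ/m²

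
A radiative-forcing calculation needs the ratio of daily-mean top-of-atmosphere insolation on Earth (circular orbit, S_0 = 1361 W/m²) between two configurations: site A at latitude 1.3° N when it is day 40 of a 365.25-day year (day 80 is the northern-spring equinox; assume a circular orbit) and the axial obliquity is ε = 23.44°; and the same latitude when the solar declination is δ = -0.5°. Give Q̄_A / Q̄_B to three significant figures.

— Configuration A (ϕ=+1.3°):
Solar longitude: L_s = 360° × (40 − 80)/365.25 = -39.425°, i.e. -39.425° + 360° = 320.575°.
sin δ = sin 23.44° × sin 320.575° = -0.25262, so δ = -14.633°.
cos h₀ = −tan(+1.3°) tan(-14.633°) = 0.0059, h₀ = 1.5649 rad.
Bracket: h₀ sin ϕ sin δ + cos ϕ cos δ sin h₀ = 1.5649×0.02269×-0.25262 + 0.99974×0.96756×0.99998 = -0.008970 + 0.967289 = 0.958319.
Q̄ = (S_0/π) × [bracket] = (1361/π) × 0.958319 = 415.16 W/m².
— Configuration B (ϕ=+1.3°):
cos h₀ = −tan(+1.3°) tan(-0.500°) = 0.0002, h₀ = 1.5706 rad.
Bracket: h₀ sin ϕ sin δ + cos ϕ cos δ sin h₀ = 1.5706×0.02269×-0.00873 + 0.99974×0.99996×1.00000 = -0.000311 + 0.999700 = 0.999389.
Q̄ = (S_0/π) × [bracket] = (1361/π) × 0.999389 = 432.96 W/m².
Ratio Q̄_A / Q̄_B = 415.16 / 432.96 = 0.9589.

Q̄_A / Q̄_B ≈ 0.959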